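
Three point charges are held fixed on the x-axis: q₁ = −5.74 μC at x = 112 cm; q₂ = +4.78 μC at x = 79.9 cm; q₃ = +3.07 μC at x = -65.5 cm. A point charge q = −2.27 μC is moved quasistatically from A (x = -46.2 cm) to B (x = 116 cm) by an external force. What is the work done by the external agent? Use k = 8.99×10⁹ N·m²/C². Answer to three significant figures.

For quasistatic motion the external work equals the change in potential energy: W_ext = qΔV = q(V_B − V_A).
At A: distances to the source charges are 1.58 m, 1.26 m, 0.193 m; V_A = Σ kqᵢ/rᵢ = 1.44×10⁵ V.
At B: distances to the source charges are 0.0400 m, 0.361 m, 1.81 m; V_B = Σ kqᵢ/rᵢ = -1.16×10⁶ V.
ΔV = V_B − V_A = -1.30×10⁶ V.
W_ext = qΔV = (-2.27×10⁻⁶ C)(-1.30×10⁶ V) = 2.95 J.

2.95 J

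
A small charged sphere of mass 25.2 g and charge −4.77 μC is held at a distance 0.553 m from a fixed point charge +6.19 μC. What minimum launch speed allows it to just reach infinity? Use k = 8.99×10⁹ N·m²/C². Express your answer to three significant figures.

To just escape, total mechanical energy must reach zero at infinity: ½mv²_min + U = 0, so ½mv²_min = −U = |kQq|/r.
|U| = |kQq|/r = (8.99×10⁹ N·m²/C²)(6.19×10⁻⁶)(4.77×10⁻⁶)/(0.553) = 0.480 J.
v_min = √(2|U|/m) = √(2·0.480/0.0252) = 6.17 m/s.

6.17 m/s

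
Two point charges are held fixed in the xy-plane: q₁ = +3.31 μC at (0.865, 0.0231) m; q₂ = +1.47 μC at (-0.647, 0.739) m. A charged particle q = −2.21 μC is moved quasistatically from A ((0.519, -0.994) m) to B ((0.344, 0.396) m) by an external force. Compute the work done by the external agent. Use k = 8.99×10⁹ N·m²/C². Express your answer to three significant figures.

For quasistatic motion the external work equals the change in potential energy: W_ext = qΔV = q(V_B − V_A).
At A: distances to the source charges are 1.07 m, 2.09 m; V_A = Σ kqᵢ/rᵢ = 3.40×10⁴ V.
At B: distances to the source charges are 0.641 m, 1.05 m; V_B = Σ kqᵢ/rᵢ = 5.90×10⁴ V.
ΔV = V_B − V_A = 2.50×10⁴ V.
W_ext = qΔV = (-2.21×10⁻⁶ C)(2.50×10⁴ V) = -0.0553 J.

-0.0553 J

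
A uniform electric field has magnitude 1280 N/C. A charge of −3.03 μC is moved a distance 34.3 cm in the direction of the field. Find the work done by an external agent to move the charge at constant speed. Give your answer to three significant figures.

The potential change for a displacement 34.3 cm in the direction of the field is ΔV = −Ed = -439 V.
W_ext = qΔV = 1.33×10⁻³ J.

1.33×10⁻³ J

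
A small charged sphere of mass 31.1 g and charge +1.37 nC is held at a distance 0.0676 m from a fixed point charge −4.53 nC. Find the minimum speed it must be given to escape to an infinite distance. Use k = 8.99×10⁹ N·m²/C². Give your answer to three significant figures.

To just escape, total mechanical energy must reach zero at infinity: ½mv²_min + U = 0, so ½mv²_min = −U = |kQq|/r.
|U| = |kQq|/r = (8.99×10⁹ N·m²/C²)(4.53×10⁻⁹)(1.37×10⁻⁹)/(0.0676) = 8.25×10⁻⁷ J.
v_min = √(2|U|/m) = √(2·8.25×10⁻⁷/0.0311) = 7.29×10⁻³ m/s.

7.29×10⁻³ m/s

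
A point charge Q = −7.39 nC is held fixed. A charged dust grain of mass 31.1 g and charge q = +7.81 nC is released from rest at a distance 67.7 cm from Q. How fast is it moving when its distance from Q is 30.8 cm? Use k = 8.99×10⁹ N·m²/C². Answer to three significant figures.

Only the electrostatic force acts, so mechanical energy is conserved: ½mv² = U₁ − U₂ = kQq(1/r₁ − 1/r₂).
U₁ − U₂ = (8.99×10⁹ N·m²/C²)(-7.39×10⁻⁹ C)(7.81×10⁻⁹ C)(1/0.677 − 1/0.308) = 9.18×10⁻⁷ J.
v = √(2·9.18×10⁻⁷/0.0311) = 7.68×10⁻³ m/s.

7.68×10⁻³ m/s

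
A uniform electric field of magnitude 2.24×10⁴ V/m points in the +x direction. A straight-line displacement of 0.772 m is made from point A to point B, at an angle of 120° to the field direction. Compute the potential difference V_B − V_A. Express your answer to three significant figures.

Only the component of displacement along E changes the potential: ΔV = −E·d·cosθ.
ΔV = −(2.24×10⁴ V/m)(0.772 m)cos120° = 8650 V.

8650 V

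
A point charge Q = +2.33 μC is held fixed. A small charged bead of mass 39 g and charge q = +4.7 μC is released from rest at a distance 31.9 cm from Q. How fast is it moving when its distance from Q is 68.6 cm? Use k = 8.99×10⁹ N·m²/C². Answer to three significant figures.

2.91 m/s

Only the electrostatic force acts, so mechanical energy is conserved: ½mv² = U₁ − U₂ = kQq(1/r₁ − 1/r₂).
U₁ − U₂ = (8.99×10⁹ N·m²/C²)(2.33×10⁻⁶ C)(4.70×10⁻⁶ C)(1/0.319 − 1/0.686) = 0.165 J.
v = √(2·0.165/0.0390) = 2.91 m/s.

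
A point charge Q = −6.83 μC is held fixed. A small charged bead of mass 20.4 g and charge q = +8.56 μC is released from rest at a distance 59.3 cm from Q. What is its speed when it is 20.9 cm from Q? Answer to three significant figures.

12.6 m/s

Only the electrostatic force acts, so mechanical energy is conserved: ½mv² = U₁ − U₂ = kQq(1/r₁ − 1/r₂).
U₁ − U₂ = (8.99×10⁹ N·m²/C²)(-6.83×10⁻⁶ C)(8.56×10⁻⁶ C)(1/0.593 − 1/0.209) = 1.63 J.
v = √(2·1.63/0.0204) = 12.6 m/s.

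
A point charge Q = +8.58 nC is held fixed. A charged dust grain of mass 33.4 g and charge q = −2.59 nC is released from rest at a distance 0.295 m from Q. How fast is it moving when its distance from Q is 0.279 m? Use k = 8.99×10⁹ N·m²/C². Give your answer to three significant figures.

1.52×10⁻³ m/s

Only the electrostatic force acts, so mechanical energy is conserved: ½mv² = U₁ − U₂ = kQq(1/r₁ − 1/r₂).
U₁ − U₂ = (8.99×10⁹ N·m²/C²)(8.58×10⁻⁹ C)(-2.59×10⁻⁹ C)(1/0.295 − 1/0.279) = 3.88×10⁻⁸ J.
v = √(2·3.88×10⁻⁸/0.0334) = 1.52×10⁻³ m/s.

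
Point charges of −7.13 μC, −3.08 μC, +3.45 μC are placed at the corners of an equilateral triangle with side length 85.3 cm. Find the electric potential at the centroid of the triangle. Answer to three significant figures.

-1.23×10⁵ V

The total potential is the scalar sum of each charge's contribution, V = Σ kqᵢ/rᵢ.
The distance from each vertex to the centroid is a/√3 = 0.492 m.
V = k[(-7.13×10⁻⁶)/(0.492) + (-3.08×10⁻⁶)/(0.492) + (3.45×10⁻⁶)/(0.492)] = -1.23×10⁵ V.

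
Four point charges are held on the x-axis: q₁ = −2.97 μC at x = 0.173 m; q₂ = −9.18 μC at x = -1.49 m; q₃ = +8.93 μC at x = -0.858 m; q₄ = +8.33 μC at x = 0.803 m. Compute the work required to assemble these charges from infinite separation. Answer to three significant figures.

The work to assemble the configuration equals its total potential energy, U = Σ kqᵢqⱼ/rᵢⱼ over all pairs.
Pair separations: r₁₂ = 1.66 m, r₁₃ = 1.03 m, r₁₄ = 0.630 m, r₂₃ = 0.632 m, r₂₄ = 2.29 m, r₃₄ = 1.66 m.
Summing all 6 pair terms gives U = -1.50 J.

-1.50 J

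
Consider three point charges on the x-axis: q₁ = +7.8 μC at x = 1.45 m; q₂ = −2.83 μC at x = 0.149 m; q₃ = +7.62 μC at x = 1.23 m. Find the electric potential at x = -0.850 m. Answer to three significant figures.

The total potential is the scalar sum of each charge's contribution, V = Σ kqᵢ/rᵢ.
Distances from the field point to each charge: r₁ = 2.30 m, r₂ = 0.999 m, r₃ = 2.08 m.
V = k[(7.80×10⁻⁶)/(2.30) + (-2.83×10⁻⁶)/(0.999) + (7.62×10⁻⁶)/(2.08)] = 3.80×10⁴ V.

3.80×10⁴ V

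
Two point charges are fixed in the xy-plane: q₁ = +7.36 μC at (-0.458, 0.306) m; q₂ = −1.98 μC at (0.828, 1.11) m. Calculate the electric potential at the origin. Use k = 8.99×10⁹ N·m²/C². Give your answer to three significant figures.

1.07×10⁵ V

Electric potential is a scalar, so the contributions from each charge add algebraically: V = Σ kqᵢ/rᵢ.
Distances from the field point to each charge: r₁ = 0.551 m, r₂ = 1.38 m.
V = k[(7.36×10⁻⁶)/(0.551) + (-1.98×10⁻⁶)/(1.38)] = 1.07×10⁵ V.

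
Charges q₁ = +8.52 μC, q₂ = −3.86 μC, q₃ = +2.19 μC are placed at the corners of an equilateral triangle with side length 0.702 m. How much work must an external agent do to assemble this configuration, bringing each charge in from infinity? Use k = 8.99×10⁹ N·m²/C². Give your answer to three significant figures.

The assembly work is the sum of pairwise potential energies, U = Σ_{i<j} kqᵢqⱼ/rᵢⱼ.
All three pair separations equal the side length, 0.702 m.
U = (-0.421) + (0.239) + (-0.108) = -0.290 J.

-0.290 J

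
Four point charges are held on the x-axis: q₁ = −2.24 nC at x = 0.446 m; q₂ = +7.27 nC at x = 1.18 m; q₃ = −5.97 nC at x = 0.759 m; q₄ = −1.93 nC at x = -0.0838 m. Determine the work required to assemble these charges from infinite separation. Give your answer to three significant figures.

-6.46×10⁻⁷ J

The assembly work is the sum of pairwise potential energies, U = Σ_{i<j} kqᵢqⱼ/rᵢⱼ.
Pair separations: r₁₂ = 0.734 m, r₁₃ = 0.313 m, r₁₄ = 0.530 m, r₂₃ = 0.421 m, r₂₄ = 1.26 m, r₃₄ = 0.843 m.
Summing all 6 pair terms gives U = -6.46×10⁻⁷ J.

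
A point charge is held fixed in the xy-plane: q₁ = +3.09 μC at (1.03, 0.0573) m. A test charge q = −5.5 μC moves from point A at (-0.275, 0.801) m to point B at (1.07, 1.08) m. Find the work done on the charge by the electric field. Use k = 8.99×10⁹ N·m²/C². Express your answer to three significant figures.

The work done by the electric force is W_field = −ΔU = −q(V_B − V_A) = q(V_A − V_B).
At A: distance to the source charge is 1.50 m; V_A = kq₁/r = 1.85×10⁴ V.
At B: distance to the source charge is 1.02 m; V_B = kq₁/r = 2.71×10⁴ V.
ΔV = V_B − V_A = 8650 V.
W_field = −qΔV = −(-5.50×10⁻⁶ C)(8650 V) = 0.0476 J.

0.0476 J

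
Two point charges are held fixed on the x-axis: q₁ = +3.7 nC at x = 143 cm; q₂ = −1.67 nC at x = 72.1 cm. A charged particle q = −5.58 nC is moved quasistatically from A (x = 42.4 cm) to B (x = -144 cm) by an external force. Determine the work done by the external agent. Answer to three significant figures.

-1.23×10⁻⁷ J

For quasistatic motion the external work equals the change in potential energy: W_ext = qΔV = q(V_B − V_A).
At A: distances to the source charges are 1.01 m, 0.297 m; V_A = Σ kqᵢ/rᵢ = -17.5 V.
At B: distances to the source charges are 2.87 m, 2.16 m; V_B = Σ kqᵢ/rᵢ = 4.64 V.
ΔV = V_B − V_A = 22.1 V.
W_ext = qΔV = (-5.58×10⁻⁹ C)(22.1 V) = -1.23×10⁻⁷ J.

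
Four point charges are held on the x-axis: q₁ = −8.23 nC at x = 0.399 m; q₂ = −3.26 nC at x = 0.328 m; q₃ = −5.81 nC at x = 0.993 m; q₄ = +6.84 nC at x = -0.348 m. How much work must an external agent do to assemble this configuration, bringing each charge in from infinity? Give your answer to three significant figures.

The work to assemble the configuration equals its total potential energy, U = Σ kqᵢqⱼ/rᵢⱼ over all pairs.
Pair separations: r₁₂ = 0.0710 m, r₁₃ = 0.594 m, r₁₄ = 0.747 m, r₂₃ = 0.665 m, r₂₄ = 0.676 m, r₃₄ = 1.34 m.
Summing all 6 pair terms gives U = 3.14×10⁻⁶ J.

3.14×10⁻⁶ J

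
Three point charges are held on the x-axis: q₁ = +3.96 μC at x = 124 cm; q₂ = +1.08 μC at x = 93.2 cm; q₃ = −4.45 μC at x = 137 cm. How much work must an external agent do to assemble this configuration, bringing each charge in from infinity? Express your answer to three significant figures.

-1.19 J

The work to assemble the configuration equals its total potential energy, U = Σ kqᵢqⱼ/rᵢⱼ over all pairs.
Pair separations: r₁₂ = 0.308 m, r₁₃ = 0.130 m, r₂₃ = 0.438 m.
U = (0.125) + (-1.22) + (-0.0986) = -1.19 J.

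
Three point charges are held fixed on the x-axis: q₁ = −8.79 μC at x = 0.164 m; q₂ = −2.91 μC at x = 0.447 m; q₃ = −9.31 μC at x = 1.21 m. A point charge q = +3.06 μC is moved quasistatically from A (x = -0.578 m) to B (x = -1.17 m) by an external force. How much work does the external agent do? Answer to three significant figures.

For quasistatic motion the external work equals the change in potential energy: W_ext = qΔV = q(V_B − V_A).
At A: distances to the source charges are 0.742 m, 1.02 m, 1.79 m; V_A = Σ kqᵢ/rᵢ = -1.79×10⁵ V.
At B: distances to the source charges are 1.33 m, 1.62 m, 2.38 m; V_B = Σ kqᵢ/rᵢ = -1.11×10⁵ V.
ΔV = V_B − V_A = 6.82×10⁴ V.
W_ext = qΔV = (3.06×10⁻⁶ C)(6.82×10⁴ V) = 0.209 J.

0.209 J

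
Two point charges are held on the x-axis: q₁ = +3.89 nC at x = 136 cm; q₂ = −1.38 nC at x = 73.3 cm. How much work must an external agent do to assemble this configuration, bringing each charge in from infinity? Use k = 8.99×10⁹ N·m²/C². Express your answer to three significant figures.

The work to assemble the configuration equals its total potential energy, U = Σ kqᵢqⱼ/rᵢⱼ over all pairs.
Pair separations: r₁₂ = 0.627 m.
U = (-7.70×10⁻⁸) = -7.70×10⁻⁸ J.

-7.70×10⁻⁸ J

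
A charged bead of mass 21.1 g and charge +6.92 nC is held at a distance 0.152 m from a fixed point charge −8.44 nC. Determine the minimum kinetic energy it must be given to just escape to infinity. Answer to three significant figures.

To just escape, total mechanical energy must reach zero at infinity: ½mv²_min + U = 0, so ½mv²_min = −U = |kQq|/r.
|U| = |kQq|/r = (8.99×10⁹ N·m²/C²)(8.44×10⁻⁹)(6.92×10⁻⁹)/(0.152) = 3.45×10⁻⁶ J.

3.45×10⁻⁶ J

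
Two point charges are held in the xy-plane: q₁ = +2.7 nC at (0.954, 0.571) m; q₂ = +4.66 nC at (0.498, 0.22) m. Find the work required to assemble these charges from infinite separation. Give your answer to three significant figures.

The assembly work is the sum of pairwise potential energies, U = Σ_{i<j} kqᵢqⱼ/rᵢⱼ.
Pair separations: r₁₂ = 0.575 m.
U = (1.97×10⁻⁷) = 1.97×10⁻⁷ J.

1.97×10⁻⁷ J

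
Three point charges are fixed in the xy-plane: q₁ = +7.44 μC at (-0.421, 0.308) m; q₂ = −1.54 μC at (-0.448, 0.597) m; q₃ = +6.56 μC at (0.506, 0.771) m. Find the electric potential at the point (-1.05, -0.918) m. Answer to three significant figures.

6.57×10⁴ V

Electric potential is a scalar, so the contributions from each charge add algebraically: V = Σ kqᵢ/rᵢ.
Distances from the field point to each charge: r₁ = 1.38 m, r₂ = 1.63 m, r₃ = 2.30 m.
V = k[(7.44×10⁻⁶)/(1.38) + (-1.54×10⁻⁶)/(1.63) + (6.56×10⁻⁶)/(2.30)] = 6.57×10⁴ V.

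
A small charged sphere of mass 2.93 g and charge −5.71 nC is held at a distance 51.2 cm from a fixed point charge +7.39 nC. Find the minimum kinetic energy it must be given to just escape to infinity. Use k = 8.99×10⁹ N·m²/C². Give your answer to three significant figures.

To just escape, total mechanical energy must reach zero at infinity: ½mv²_min + U = 0, so ½mv²_min = −U = |kQq|/r.
|U| = |kQq|/r = (8.99×10⁹ N·m²/C²)(7.39×10⁻⁹)(5.71×10⁻⁹)/(0.512) = 7.41×10⁻⁷ J.

7.41×10⁻⁷ J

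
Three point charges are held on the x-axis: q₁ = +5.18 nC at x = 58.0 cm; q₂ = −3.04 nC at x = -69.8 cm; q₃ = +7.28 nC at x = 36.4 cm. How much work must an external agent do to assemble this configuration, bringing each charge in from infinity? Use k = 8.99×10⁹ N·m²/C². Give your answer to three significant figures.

The assembly work is the sum of pairwise potential energies, U = Σ_{i<j} kqᵢqⱼ/rᵢⱼ.
Pair separations: r₁₂ = 1.28 m, r₁₃ = 0.216 m, r₂₃ = 1.06 m.
U = (-1.11×10⁻⁷) + (1.57×10⁻⁶) + (-1.87×10⁻⁷) = 1.27×10⁻⁶ J.

1.27×10⁻⁶ J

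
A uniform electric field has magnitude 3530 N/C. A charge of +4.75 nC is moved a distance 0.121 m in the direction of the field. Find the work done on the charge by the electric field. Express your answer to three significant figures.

The potential change for a displacement 0.121 m in the direction of the field is ΔV = −Ed = -427 V.
W_field = −qΔV = 2.03×10⁻⁶ J.

2.03×10⁻⁶ J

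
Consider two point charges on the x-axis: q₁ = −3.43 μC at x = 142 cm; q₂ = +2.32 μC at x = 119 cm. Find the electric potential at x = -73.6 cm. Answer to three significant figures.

-3470 V

Electric potential is a scalar, so the contributions from each charge add algebraically: V = Σ kqᵢ/rᵢ.
Distances from the field point to each charge: r₁ = 2.16 m, r₂ = 1.93 m.
V = k[(-3.43×10⁻⁶)/(2.16) + (2.32×10⁻⁶)/(1.93)] = -3470 V.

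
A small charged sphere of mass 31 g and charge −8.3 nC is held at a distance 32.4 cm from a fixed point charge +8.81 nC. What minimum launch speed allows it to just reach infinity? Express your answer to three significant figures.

To just escape, total mechanical energy must reach zero at infinity: ½mv²_min + U = 0, so ½mv²_min = −U = |kQq|/r.
|U| = |kQq|/r = (8.99×10⁹ N·m²/C²)(8.81×10⁻⁹)(8.30×10⁻⁹)/(0.324) = 2.03×10⁻⁶ J.
v_min = √(2|U|/m) = √(2·2.03×10⁻⁶/0.0310) = 0.0114 m/s.

0.0114 m/s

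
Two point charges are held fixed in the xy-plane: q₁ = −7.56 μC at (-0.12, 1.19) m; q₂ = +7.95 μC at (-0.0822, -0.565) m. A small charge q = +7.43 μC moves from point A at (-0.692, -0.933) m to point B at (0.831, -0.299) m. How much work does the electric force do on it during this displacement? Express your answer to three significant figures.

0.243 J

The work done by the electric force is W_field = −ΔU = −q(V_B − V_A) = q(V_A − V_B).
At A: distances to the source charges are 2.20 m, 0.712 m; V_A = Σ kqᵢ/rᵢ = 6.94×10⁴ V.
At B: distances to the source charges are 1.77 m, 0.951 m; V_B = Σ kqᵢ/rᵢ = 3.67×10⁴ V.
ΔV = V_B − V_A = -3.28×10⁴ V.
W_field = −qΔV = −(7.43×10⁻⁶ C)(-3.28×10⁴ V) = 0.243 J.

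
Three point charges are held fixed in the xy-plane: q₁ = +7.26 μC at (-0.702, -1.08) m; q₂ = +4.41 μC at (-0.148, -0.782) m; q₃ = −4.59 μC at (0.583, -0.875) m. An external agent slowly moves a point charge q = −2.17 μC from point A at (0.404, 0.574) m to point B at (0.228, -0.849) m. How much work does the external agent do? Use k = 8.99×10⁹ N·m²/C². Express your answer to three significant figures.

-0.0529 J

For quasistatic motion the external work equals the change in potential energy: W_ext = qΔV = q(V_B − V_A).
At A: distances to the source charges are 1.99 m, 1.46 m, 1.46 m; V_A = Σ kqᵢ/rᵢ = 3.16×10⁴ V.
At B: distances to the source charges are 0.958 m, 0.382 m, 0.356 m; V_B = Σ kqᵢ/rᵢ = 5.60×10⁴ V.
ΔV = V_B − V_A = 2.44×10⁴ V.
W_ext = qΔV = (-2.17×10⁻⁶ C)(2.44×10⁴ V) = -0.0529 J.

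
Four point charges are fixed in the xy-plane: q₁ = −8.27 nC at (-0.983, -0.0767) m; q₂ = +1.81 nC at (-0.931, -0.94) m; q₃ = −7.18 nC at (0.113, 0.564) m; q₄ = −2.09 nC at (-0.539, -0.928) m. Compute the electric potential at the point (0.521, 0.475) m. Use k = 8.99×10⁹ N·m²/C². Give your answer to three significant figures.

Electric potential is a scalar, so the contributions from each charge add algebraically: V = Σ kqᵢ/rᵢ.
Distances from the field point to each charge: r₁ = 1.60 m, r₂ = 2.03 m, r₃ = 0.418 m, r₄ = 1.76 m.
V = k[(-8.27×10⁻⁹)/(1.60) + (1.81×10⁻⁹)/(2.03) + (-7.18×10⁻⁹)/(0.418) + (-2.09×10⁻⁹)/(1.76)] = -204 V.

-204 V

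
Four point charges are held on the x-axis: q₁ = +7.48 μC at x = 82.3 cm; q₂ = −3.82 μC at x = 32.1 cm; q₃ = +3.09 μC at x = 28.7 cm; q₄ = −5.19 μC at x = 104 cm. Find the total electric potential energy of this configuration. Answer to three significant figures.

The assembly work is the sum of pairwise potential energies, U = Σ_{i<j} kqᵢqⱼ/rᵢⱼ.
Pair separations: r₁₂ = 0.502 m, r₁₃ = 0.536 m, r₁₄ = 0.217 m, r₂₃ = 0.0340 m, r₂₄ = 0.719 m, r₃₄ = 0.753 m.
Summing all 6 pair terms gives U = -4.80 J.

-4.80 J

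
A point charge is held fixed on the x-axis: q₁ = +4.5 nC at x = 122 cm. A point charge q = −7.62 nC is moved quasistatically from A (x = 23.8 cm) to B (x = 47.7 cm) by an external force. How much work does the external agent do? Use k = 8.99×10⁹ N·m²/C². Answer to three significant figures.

For quasistatic motion the external work equals the change in potential energy: W_ext = qΔV = q(V_B − V_A).
At A: distance to the source charge is 0.982 m; V_A = kq₁/r = 41.2 V.
At B: distance to the source charge is 0.743 m; V_B = kq₁/r = 54.4 V.
ΔV = V_B − V_A = 13.3 V.
W_ext = qΔV = (-7.62×10⁻⁹ C)(13.3 V) = -1.01×10⁻⁷ J.

-1.01×10⁻⁷ J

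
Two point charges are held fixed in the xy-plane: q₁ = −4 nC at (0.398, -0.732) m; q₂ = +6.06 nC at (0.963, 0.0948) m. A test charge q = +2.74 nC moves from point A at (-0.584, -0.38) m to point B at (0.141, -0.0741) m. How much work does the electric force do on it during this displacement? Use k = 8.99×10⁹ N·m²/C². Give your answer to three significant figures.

-4.06×10⁻⁸ J

The work done by the electric force is W_field = −ΔU = −q(V_B − V_A) = q(V_A − V_B).
At A: distances to the source charges are 1.04 m, 1.62 m; V_A = Σ kqᵢ/rᵢ = -0.805 V.
At B: distances to the source charges are 0.706 m, 0.839 m; V_B = Σ kqᵢ/rᵢ = 14.0 V.
ΔV = V_B − V_A = 14.8 V.
W_field = −qΔV = −(2.74×10⁻⁹ C)(14.8 V) = -4.06×10⁻⁸ J.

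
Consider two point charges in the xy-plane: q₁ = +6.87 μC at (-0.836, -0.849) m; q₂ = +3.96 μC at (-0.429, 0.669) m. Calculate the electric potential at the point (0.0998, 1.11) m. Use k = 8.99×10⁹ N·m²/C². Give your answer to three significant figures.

The total potential is the scalar sum of each charge's contribution, V = Σ kqᵢ/rᵢ.
Distances from the field point to each charge: r₁ = 2.17 m, r₂ = 0.689 m.
V = k[(6.87×10⁻⁶)/(2.17) + (3.96×10⁻⁶)/(0.689)] = 8.02×10⁴ V.

8.02×10⁴ V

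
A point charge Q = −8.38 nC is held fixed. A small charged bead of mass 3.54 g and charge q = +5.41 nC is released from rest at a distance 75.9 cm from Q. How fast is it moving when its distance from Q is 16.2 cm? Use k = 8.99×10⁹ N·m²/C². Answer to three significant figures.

Only the electrostatic force acts, so mechanical energy is conserved: ½mv² = U₁ − U₂ = kQq(1/r₁ − 1/r₂).
U₁ − U₂ = (8.99×10⁹ N·m²/C²)(-8.38×10⁻⁹ C)(5.41×10⁻⁹ C)(1/0.759 − 1/0.162) = 1.98×10⁻⁶ J.
v = √(2·1.98×10⁻⁶/3.54×10⁻³) = 0.0334 m/s.

0.0334 m/s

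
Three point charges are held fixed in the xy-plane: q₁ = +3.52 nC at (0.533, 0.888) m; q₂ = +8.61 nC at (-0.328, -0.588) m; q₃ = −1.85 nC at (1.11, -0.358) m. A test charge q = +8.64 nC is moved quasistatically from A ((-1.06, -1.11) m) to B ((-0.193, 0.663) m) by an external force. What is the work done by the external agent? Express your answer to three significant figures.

1.61×10⁻⁸ J

For quasistatic motion the external work equals the change in potential energy: W_ext = qΔV = q(V_B − V_A).
At A: distances to the source charges are 2.56 m, 0.899 m, 2.30 m; V_A = Σ kqᵢ/rᵢ = 91.2 V.
At B: distances to the source charges are 0.760 m, 1.26 m, 1.66 m; V_B = Σ kqᵢ/rᵢ = 93.1 V.
ΔV = V_B − V_A = 1.87 V.
W_ext = qΔV = (8.64×10⁻⁹ C)(1.87 V) = 1.61×10⁻⁸ J.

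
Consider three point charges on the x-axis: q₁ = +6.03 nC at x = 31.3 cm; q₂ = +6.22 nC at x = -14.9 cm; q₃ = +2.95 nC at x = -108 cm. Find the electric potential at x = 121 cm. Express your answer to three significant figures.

113 V

The total potential is the scalar sum of each charge's contribution, V = Σ kqᵢ/rᵢ.
Distances from the field point to each charge: r₁ = 0.897 m, r₂ = 1.36 m, r₃ = 2.29 m.
V = k[(6.03×10⁻⁹)/(0.897) + (6.22×10⁻⁹)/(1.36) + (2.95×10⁻⁹)/(2.29)] = 113 V.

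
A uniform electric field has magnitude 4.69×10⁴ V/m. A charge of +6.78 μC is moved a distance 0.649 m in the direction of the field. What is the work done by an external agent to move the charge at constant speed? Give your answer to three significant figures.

-0.206 J

The potential change for a displacement 0.649 m in the direction of the field is ΔV = −Ed = -3.04×10⁴ V.
W_ext = qΔV = -0.206 J.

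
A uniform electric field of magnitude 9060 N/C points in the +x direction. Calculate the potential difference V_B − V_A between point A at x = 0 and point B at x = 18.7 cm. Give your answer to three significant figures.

In a uniform field, potential decreases in the direction of E: V_B − V_A = −E·Δx.
V_B − V_A = −(9060 V/m)(0.187 m) = -1690 V.

-1690 V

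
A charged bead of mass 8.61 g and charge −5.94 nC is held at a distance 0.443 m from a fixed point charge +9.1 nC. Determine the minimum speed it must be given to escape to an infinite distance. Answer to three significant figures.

To just escape, total mechanical energy must reach zero at infinity: ½mv²_min + U = 0, so ½mv²_min = −U = |kQq|/r.
|U| = |kQq|/r = (8.99×10⁹ N·m²/C²)(9.10×10⁻⁹)(5.94×10⁻⁹)/(0.443) = 1.10×10⁻⁶ J.
v_min = √(2|U|/m) = √(2·1.10×10⁻⁶/8.61×10⁻³) = 0.0160 m/s.

0.0160 m/s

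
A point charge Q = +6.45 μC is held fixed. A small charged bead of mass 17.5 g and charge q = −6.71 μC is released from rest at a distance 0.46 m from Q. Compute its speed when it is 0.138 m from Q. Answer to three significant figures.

15.0 m/s

Only the electrostatic force acts, so mechanical energy is conserved: ½mv² = U₁ − U₂ = kQq(1/r₁ − 1/r₂).
U₁ − U₂ = (8.99×10⁹ N·m²/C²)(6.45×10⁻⁶ C)(-6.71×10⁻⁶ C)(1/0.460 − 1/0.138) = 1.97 J.
v = √(2·1.97/0.0175) = 15.0 m/s.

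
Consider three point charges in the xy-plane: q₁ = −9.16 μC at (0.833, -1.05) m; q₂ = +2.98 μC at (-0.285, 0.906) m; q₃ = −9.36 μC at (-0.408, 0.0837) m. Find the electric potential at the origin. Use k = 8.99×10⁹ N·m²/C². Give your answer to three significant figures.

Electric potential is a scalar, so the contributions from each charge add algebraically: V = Σ kqᵢ/rᵢ.
Distances from the field point to each charge: r₁ = 1.34 m, r₂ = 0.950 m, r₃ = 0.416 m.
V = k[(-9.16×10⁻⁶)/(1.34) + (2.98×10⁻⁶)/(0.950) + (-9.36×10⁻⁶)/(0.416)] = -2.35×10⁵ V.

-2.35×10⁵ V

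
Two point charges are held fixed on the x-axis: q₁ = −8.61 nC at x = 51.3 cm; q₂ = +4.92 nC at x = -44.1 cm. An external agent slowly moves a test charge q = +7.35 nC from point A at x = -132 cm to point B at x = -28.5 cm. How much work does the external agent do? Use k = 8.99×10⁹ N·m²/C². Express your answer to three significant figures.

1.31×10⁻⁶ J

For quasistatic motion the external work equals the change in potential energy: W_ext = qΔV = q(V_B − V_A).
At A: distances to the source charges are 1.83 m, 0.879 m; V_A = Σ kqᵢ/rᵢ = 8.09 V.
At B: distances to the source charges are 0.798 m, 0.156 m; V_B = Σ kqᵢ/rᵢ = 187 V.
ΔV = V_B − V_A = 178 V.
W_ext = qΔV = (7.35×10⁻⁹ C)(178 V) = 1.31×10⁻⁶ J.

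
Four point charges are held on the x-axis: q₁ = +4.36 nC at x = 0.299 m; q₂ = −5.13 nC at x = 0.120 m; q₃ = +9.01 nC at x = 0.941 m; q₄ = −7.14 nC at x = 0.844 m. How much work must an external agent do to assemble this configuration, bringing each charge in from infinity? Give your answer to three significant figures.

The work to assemble the configuration equals its total potential energy, U = Σ kqᵢqⱼ/rᵢⱼ over all pairs.
Pair separations: r₁₂ = 0.179 m, r₁₃ = 0.642 m, r₁₄ = 0.545 m, r₂₃ = 0.821 m, r₂₄ = 0.724 m, r₃₄ = 0.0970 m.
Summing all 6 pair terms gives U = -7.10×10⁻⁶ J.

-7.10×10⁻⁶ J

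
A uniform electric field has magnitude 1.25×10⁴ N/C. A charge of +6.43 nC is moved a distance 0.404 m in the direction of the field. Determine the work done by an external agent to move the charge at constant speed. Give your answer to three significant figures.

The potential change for a displacement 0.404 m in the direction of the field is ΔV = −Ed = -5050 V.
W_ext = qΔV = -3.25×10⁻⁵ J.

-3.25×10⁻⁵ J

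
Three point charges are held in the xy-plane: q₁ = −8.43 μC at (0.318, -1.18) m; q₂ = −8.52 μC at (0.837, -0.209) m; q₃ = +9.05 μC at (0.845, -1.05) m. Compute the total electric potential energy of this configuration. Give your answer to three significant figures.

The work to assemble the configuration equals its total potential energy, U = Σ kqᵢqⱼ/rᵢⱼ over all pairs.
Pair separations: r₁₂ = 1.10 m, r₁₃ = 0.543 m, r₂₃ = 0.841 m.
U = (0.586) + (-1.26) + (-0.824) = -1.50 J.

-1.50 J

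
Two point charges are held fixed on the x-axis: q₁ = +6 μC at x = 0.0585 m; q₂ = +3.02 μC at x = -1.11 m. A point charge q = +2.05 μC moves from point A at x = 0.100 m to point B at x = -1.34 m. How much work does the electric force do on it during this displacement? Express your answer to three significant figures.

The work done by the electric force is W_field = −ΔU = −q(V_B − V_A) = q(V_A − V_B).
At A: distances to the source charges are 0.0415 m, 1.21 m; V_A = Σ kqᵢ/rᵢ = 1.32×10⁶ V.
At B: distances to the source charges are 1.40 m, 0.230 m; V_B = Σ kqᵢ/rᵢ = 1.57×10⁵ V.
ΔV = V_B − V_A = -1.17×10⁶ V.
W_field = −qΔV = −(2.05×10⁻⁶ C)(-1.17×10⁶ V) = 2.39 J.

2.39 J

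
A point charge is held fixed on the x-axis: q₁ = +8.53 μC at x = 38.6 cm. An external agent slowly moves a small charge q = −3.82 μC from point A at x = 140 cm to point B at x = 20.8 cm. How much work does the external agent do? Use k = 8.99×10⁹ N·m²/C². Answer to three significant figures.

-1.36 J

For quasistatic motion the external work equals the change in potential energy: W_ext = qΔV = q(V_B − V_A).
At A: distance to the source charge is 1.01 m; V_A = kq₁/r = 7.56×10⁴ V.
At B: distance to the source charge is 0.178 m; V_B = kq₁/r = 4.31×10⁵ V.
ΔV = V_B − V_A = 3.55×10⁵ V.
W_ext = qΔV = (-3.82×10⁻⁶ C)(3.55×10⁵ V) = -1.36 J.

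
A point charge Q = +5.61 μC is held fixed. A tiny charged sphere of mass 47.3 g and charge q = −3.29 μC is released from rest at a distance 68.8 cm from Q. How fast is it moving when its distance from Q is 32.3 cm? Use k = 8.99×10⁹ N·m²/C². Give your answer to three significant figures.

Only the electrostatic force acts, so mechanical energy is conserved: ½mv² = U₁ − U₂ = kQq(1/r₁ − 1/r₂).
U₁ − U₂ = (8.99×10⁹ N·m²/C²)(5.61×10⁻⁶ C)(-3.29×10⁻⁶ C)(1/0.688 − 1/0.323) = 0.273 J.
v = √(2·0.273/0.0473) = 3.39 m/s.

3.39 m/s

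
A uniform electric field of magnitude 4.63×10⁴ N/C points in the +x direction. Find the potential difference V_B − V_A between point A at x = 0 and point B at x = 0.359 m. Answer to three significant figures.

In a uniform field, potential decreases in the direction of E: V_B − V_A = −E·Δx.
V_B − V_A = −(4.63×10⁴ V/m)(0.359 m) = -1.66×10⁴ V.

-1.66×10⁴ V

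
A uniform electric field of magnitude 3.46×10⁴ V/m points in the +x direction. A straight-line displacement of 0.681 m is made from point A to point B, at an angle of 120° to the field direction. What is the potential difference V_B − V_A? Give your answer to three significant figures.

1.18×10⁴ V

Only the component of displacement along E changes the potential: ΔV = −E·d·cosθ.
ΔV = −(3.46×10⁴ V/m)(0.681 m)cos120° = 1.18×10⁴ V.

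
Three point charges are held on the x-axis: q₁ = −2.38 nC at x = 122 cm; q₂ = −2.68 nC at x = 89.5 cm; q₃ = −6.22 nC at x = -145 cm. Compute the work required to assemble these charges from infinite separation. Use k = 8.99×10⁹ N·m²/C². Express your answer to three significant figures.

2.90×10⁻⁷ J

The assembly work is the sum of pairwise potential energies, U = Σ_{i<j} kqᵢqⱼ/rᵢⱼ.
Pair separations: r₁₂ = 0.325 m, r₁₃ = 2.67 m, r₂₃ = 2.34 m.
U = (1.76×10⁻⁷) + (4.98×10⁻⁸) + (6.39×10⁻⁸) = 2.90×10⁻⁷ J.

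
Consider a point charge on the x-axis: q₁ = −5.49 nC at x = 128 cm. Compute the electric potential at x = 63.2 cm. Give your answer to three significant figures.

-76.2 V

The total potential is the scalar sum of each charge's contribution, V = Σ kqᵢ/rᵢ.
V = k[(-5.49×10⁻⁹)/(0.648)] = -76.2 V.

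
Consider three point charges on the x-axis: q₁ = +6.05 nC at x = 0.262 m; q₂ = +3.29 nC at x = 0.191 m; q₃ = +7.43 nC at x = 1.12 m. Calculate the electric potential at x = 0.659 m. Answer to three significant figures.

345 V

Electric potential is a scalar, so the contributions from each charge add algebraically: V = Σ kqᵢ/rᵢ.
Distances from the field point to each charge: r₁ = 0.397 m, r₂ = 0.468 m, r₃ = 0.461 m.
V = k[(6.05×10⁻⁹)/(0.397) + (3.29×10⁻⁹)/(0.468) + (7.43×10⁻⁹)/(0.461)] = 345 V.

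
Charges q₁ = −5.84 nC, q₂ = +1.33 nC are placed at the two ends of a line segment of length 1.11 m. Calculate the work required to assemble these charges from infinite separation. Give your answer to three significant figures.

-6.29×10⁻⁸ J

The work to assemble the configuration equals its total potential energy, U = Σ kqᵢqⱼ/rᵢⱼ over all pairs.
The separation is r = 1.11 m.
U = (-6.29×10⁻⁸) = -6.29×10⁻⁸ J.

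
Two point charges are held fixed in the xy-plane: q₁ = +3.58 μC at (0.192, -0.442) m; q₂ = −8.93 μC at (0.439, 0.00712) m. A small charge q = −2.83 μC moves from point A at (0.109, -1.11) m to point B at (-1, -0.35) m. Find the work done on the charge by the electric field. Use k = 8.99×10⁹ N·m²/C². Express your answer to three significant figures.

-0.0173 J

The work done by the electric force is W_field = −ΔU = −q(V_B − V_A) = q(V_A − V_B).
At A: distances to the source charges are 0.673 m, 1.16 m; V_A = Σ kqᵢ/rᵢ = -2.11×10⁴ V.
At B: distances to the source charges are 1.20 m, 1.48 m; V_B = Σ kqᵢ/rᵢ = -2.72×10⁴ V.
ΔV = V_B − V_A = -6120 V.
W_field = −qΔV = −(-2.83×10⁻⁶ C)(-6120 V) = -0.0173 J.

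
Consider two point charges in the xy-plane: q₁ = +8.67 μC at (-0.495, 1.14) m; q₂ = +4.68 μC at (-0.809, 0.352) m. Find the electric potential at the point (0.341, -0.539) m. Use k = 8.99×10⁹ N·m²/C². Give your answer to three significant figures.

7.05×10⁴ V

The total potential is the scalar sum of each charge's contribution, V = Σ kqᵢ/rᵢ.
Distances from the field point to each charge: r₁ = 1.88 m, r₂ = 1.45 m.
V = k[(8.67×10⁻⁶)/(1.88) + (4.68×10⁻⁶)/(1.45)] = 7.05×10⁴ V.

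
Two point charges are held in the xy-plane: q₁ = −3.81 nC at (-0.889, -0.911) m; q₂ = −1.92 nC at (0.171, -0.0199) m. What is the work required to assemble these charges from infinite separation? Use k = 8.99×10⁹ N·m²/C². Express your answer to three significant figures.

4.75×10⁻⁸ J

The work to assemble the configuration equals its total potential energy, U = Σ kqᵢqⱼ/rᵢⱼ over all pairs.
Pair separations: r₁₂ = 1.38 m.
U = (4.75×10⁻⁸) = 4.75×10⁻⁸ J.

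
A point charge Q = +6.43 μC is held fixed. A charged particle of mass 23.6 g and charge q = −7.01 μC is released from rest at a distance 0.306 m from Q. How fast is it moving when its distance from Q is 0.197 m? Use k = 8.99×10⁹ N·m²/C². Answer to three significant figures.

7.88 m/s

Only the electrostatic force acts, so mechanical energy is conserved: ½mv² = U₁ − U₂ = kQq(1/r₁ − 1/r₂).
U₁ − U₂ = (8.99×10⁹ N·m²/C²)(6.43×10⁻⁶ C)(-7.01×10⁻⁶ C)(1/0.306 − 1/0.197) = 0.733 J.
v = √(2·0.733/0.0236) = 7.88 m/s.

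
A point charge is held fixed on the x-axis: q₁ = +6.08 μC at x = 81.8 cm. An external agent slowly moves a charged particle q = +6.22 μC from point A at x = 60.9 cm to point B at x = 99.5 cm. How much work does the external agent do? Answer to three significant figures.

0.294 J

For quasistatic motion the external work equals the change in potential energy: W_ext = qΔV = q(V_B − V_A).
At A: distance to the source charge is 0.209 m; V_A = kq₁/r = 2.62×10⁵ V.
At B: distance to the source charge is 0.177 m; V_B = kq₁/r = 3.09×10⁵ V.
ΔV = V_B − V_A = 4.73×10⁴ V.
W_ext = qΔV = (6.22×10⁻⁶ C)(4.73×10⁴ V) = 0.294 J.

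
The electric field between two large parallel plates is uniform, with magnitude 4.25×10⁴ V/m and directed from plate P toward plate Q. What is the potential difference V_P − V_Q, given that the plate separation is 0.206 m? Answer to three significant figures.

In a uniform field, potential decreases in the direction of E: ΔV = −E·d for a displacement d parallel to E.
Going from Q to P is a displacement of 0.206 m opposite to the field, so V_P − V_Q = +Ed = 8760 V.

8760 V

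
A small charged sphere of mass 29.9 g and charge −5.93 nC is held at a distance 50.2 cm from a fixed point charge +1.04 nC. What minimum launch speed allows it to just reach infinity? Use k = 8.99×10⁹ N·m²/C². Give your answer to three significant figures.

To just escape, total mechanical energy must reach zero at infinity: ½mv²_min + U = 0, so ½mv²_min = −U = |kQq|/r.
|U| = |kQq|/r = (8.99×10⁹ N·m²/C²)(1.04×10⁻⁹)(5.93×10⁻⁹)/(0.502) = 1.10×10⁻⁷ J.
v_min = √(2|U|/m) = √(2·1.10×10⁻⁷/0.0299) = 2.72×10⁻³ m/s.

2.72×10⁻³ m/s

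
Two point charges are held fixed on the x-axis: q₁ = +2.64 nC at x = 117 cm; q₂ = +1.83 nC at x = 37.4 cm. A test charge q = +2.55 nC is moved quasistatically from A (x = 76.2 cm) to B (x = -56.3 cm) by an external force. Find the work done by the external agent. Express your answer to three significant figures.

For quasistatic motion the external work equals the change in potential energy: W_ext = qΔV = q(V_B − V_A).
At A: distances to the source charges are 0.408 m, 0.388 m; V_A = Σ kqᵢ/rᵢ = 101 V.
At B: distances to the source charges are 1.73 m, 0.937 m; V_B = Σ kqᵢ/rᵢ = 31.3 V.
ΔV = V_B − V_A = -69.3 V.
W_ext = qΔV = (2.55×10⁻⁹ C)(-69.3 V) = -1.77×10⁻⁷ J.

-1.77×10⁻⁷ J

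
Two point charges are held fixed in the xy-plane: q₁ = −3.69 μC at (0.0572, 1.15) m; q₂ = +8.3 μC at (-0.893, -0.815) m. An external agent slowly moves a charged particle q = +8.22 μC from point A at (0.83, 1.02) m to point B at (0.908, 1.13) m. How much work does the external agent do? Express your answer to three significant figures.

0.0153 J

For quasistatic motion the external work equals the change in potential energy: W_ext = qΔV = q(V_B − V_A).
At A: distances to the source charges are 0.784 m, 2.52 m; V_A = Σ kqᵢ/rᵢ = -1.27×10⁴ V.
At B: distances to the source charges are 0.851 m, 2.65 m; V_B = Σ kqᵢ/rᵢ = -1.08×10⁴ V.
ΔV = V_B − V_A = 1860 V.
W_ext = qΔV = (8.22×10⁻⁶ C)(1860 V) = 0.0153 J.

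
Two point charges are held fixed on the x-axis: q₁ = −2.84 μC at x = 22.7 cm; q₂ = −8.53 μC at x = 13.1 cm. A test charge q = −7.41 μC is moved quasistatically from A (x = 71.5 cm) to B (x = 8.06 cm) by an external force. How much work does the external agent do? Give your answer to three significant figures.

11.2 J

For quasistatic motion the external work equals the change in potential energy: W_ext = qΔV = q(V_B − V_A).
At A: distances to the source charges are 0.488 m, 0.584 m; V_A = Σ kqᵢ/rᵢ = -1.84×10⁵ V.
At B: distances to the source charges are 0.146 m, 0.0504 m; V_B = Σ kqᵢ/rᵢ = -1.70×10⁶ V.
ΔV = V_B − V_A = -1.51×10⁶ V.
W_ext = qΔV = (-7.41×10⁻⁶ C)(-1.51×10⁶ V) = 11.2 J.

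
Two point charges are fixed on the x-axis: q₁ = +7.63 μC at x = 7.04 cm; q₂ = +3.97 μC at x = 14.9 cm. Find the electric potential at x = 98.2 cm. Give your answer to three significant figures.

The total potential is the scalar sum of each charge's contribution, V = Σ kqᵢ/rᵢ.
Distances from the field point to each charge: r₁ = 0.912 m, r₂ = 0.833 m.
V = k[(7.63×10⁻⁶)/(0.912) + (3.97×10⁻⁶)/(0.833)] = 1.18×10⁵ V.

1.18×10⁵ V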